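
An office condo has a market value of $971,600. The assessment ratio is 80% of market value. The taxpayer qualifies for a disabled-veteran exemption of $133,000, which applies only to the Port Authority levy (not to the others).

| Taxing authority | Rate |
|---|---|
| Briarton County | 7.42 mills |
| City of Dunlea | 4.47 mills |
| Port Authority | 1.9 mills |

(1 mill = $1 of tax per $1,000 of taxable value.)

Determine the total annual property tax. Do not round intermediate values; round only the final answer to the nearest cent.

Assessed value = $971,600 × 0.8 = $777,280
Briarton County: $777,280 × 0.00742 = $5,767.4176
City of Dunlea: $777,280 × 0.00447 = $3,474.4416
Port Authority: ($777,280 − $133,000) × 0.0019 = $644,280 × 0.0019 = $1,224.132
Total = $10,465.9912

$10,465.99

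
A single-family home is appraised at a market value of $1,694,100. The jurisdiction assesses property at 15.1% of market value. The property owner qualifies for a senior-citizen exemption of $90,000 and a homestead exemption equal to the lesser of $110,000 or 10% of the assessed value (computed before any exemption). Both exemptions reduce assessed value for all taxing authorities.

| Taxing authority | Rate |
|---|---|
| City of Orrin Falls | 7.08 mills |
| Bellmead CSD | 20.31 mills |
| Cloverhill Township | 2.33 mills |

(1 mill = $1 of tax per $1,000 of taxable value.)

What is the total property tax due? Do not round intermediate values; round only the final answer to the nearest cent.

Assessed value = $1,694,100 × 0.151 = $255,809.1
Homestead exemption = min($110,000, 10% × $255,809.1) = min($110,000, $25,580.91) = $25,580.91 (percentage binds)
Taxable value = $255,809.1 − $90,000 − $25,580.91 = $140,228.19
City of Orrin Falls: $140,228.19 × 0.00708 = $992.8155852
Bellmead CSD: $140,228.19 × 0.02031 = $2,848.0345389
Cloverhill Township: $140,228.19 × 0.00233 = $326.7316827
Total = $4,167.5818068

$4,167.58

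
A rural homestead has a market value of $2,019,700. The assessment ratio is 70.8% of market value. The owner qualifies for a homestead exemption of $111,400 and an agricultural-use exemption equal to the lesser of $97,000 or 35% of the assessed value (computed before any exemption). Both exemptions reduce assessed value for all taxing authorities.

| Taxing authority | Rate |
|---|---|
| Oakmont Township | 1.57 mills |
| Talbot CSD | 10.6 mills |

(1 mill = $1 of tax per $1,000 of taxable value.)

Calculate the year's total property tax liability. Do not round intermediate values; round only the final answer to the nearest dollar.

$14,866

Assessed value = $2,019,700 × 0.708 = $1,429,947.6
Agricultural-use exemption = min($97,000, 35% × $1,429,947.6) = min($97,000, $500,481.66) = $97,000 (dollar cap binds)
Taxable value = $1,429,947.6 − $111,400 − $97,000 = $1,221,547.6
Oakmont Township: $1,221,547.6 × 0.00157 = $1,917.829732
Talbot CSD: $1,221,547.6 × 0.0106 = $12,948.40456
Total = $14,866.234292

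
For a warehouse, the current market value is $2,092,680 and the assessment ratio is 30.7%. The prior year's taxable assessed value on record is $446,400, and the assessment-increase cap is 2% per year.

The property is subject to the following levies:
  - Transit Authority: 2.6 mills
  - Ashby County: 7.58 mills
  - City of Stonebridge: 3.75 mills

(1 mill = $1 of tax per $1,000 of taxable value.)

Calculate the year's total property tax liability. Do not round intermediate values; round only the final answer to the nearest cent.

Uncapped assessed value = $2,092,680 × 0.307 = $642,452.76
Cap limit = $446,400 × 1.02 = $455,328
Taxable assessed value = min($642,452.76, $455,328) = $455,328 (cap binds)
Transit Authority: $455,328 × 0.0026 = $1,183.8528
Ashby County: $455,328 × 0.00758 = $3,451.38624
City of Stonebridge: $455,328 × 0.00375 = $1,707.48
Total = $6,342.71904

$6,342.72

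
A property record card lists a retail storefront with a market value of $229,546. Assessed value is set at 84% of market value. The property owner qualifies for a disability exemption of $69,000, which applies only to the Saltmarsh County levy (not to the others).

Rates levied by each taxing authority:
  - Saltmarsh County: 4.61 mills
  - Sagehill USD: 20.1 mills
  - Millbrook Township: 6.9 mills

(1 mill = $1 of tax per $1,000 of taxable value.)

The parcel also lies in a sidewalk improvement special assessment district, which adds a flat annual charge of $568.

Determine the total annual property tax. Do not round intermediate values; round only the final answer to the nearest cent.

Assessed value = $229,546 × 0.84 = $192,818.64
Saltmarsh County: ($192,818.64 − $69,000) × 0.00461 = $123,818.64 × 0.00461 = $570.8039304
Sagehill USD: $192,818.64 × 0.0201 = $3,875.654664
Millbrook Township: $192,818.64 × 0.0069 = $1,330.448616
Levies subtotal = $5,776.9072104
Total = $5,776.9072104 + $568 = $6,344.9072104

$6,344.91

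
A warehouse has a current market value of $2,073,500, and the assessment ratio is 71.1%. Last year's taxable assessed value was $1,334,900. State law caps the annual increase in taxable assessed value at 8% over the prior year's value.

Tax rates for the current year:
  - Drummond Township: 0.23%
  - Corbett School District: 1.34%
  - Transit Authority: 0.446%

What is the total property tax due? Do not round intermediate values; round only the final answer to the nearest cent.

$29,064.51

Uncapped assessed value = $2,073,500 × 0.711 = $1,474,258.5
Cap limit = $1,334,900 × 1.08 = $1,441,692
Taxable assessed value = min($1,474,258.5, $1,441,692) = $1,441,692 (cap binds)
Drummond Township: $1,441,692 × 0.0023 = $3,315.8916
Corbett School District: $1,441,692 × 0.0134 = $19,318.6728
Transit Authority: $1,441,692 × 0.00446 = $6,429.94632
Total = $29,064.51072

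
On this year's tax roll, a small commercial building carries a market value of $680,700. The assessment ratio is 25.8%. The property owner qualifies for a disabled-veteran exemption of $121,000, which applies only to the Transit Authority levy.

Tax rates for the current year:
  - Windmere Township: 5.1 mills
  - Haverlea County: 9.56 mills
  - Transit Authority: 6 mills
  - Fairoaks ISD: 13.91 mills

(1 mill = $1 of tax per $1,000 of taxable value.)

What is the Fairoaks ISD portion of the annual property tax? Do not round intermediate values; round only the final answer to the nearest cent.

Assessed value = $680,700 × 0.258 = $175,620.6
Fairoaks ISD taxable value = $175,620.6 (exemption does not apply)
Fairoaks ISD levy = $175,620.6 × 0.01391 = $2,442.882546

$2,442.88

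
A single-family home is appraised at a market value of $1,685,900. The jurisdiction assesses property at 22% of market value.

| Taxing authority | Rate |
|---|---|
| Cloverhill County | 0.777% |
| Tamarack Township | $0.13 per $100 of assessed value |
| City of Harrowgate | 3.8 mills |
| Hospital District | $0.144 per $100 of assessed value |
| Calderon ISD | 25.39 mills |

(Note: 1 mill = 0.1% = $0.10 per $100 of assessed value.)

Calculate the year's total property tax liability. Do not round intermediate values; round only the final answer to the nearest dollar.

$14,725

Assessed value = $1,685,900 × 0.22 = $370,898
Cloverhill County: $370,898 × 0.00777 = $2,881.87746
Tamarack Township: $370,898 × 0.0013 = $482.1674
City of Harrowgate: $370,898 × 0.0038 = $1,409.4124
Hospital District: $370,898 × 0.00144 = $534.09312
Calderon ISD: $370,898 × 0.02539 = $9,417.10022
Total = $14,724.6506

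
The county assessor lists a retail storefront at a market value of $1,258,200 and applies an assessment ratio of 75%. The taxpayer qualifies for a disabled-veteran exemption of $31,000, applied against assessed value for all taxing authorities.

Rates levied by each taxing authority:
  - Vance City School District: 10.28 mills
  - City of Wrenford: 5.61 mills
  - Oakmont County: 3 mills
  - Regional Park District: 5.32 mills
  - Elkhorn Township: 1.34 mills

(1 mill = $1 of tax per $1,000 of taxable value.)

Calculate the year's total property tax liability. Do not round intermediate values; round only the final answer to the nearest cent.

$23,318.21

Assessed value = $1,258,200 × 0.75 = $943,650
Taxable value = $943,650 − $31,000 = $912,650
Vance City School District: $912,650 × 0.01028 = $9,382.042
City of Wrenford: $912,650 × 0.00561 = $5,119.9665
Oakmont County: $912,650 × 0.003 = $2,737.95
Regional Park District: $912,650 × 0.00532 = $4,855.298
Elkhorn Township: $912,650 × 0.00134 = $1,222.951
Total = $9,382.042 + $5,119.9665 + $2,737.95 + $4,855.298 + $1,222.951 = $23,318.2075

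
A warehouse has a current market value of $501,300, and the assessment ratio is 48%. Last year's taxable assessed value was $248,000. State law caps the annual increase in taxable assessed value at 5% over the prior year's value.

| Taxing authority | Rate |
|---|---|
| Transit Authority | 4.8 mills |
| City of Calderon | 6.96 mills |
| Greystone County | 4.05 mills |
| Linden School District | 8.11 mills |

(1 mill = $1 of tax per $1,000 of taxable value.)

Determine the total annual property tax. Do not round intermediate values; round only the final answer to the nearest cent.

$5,755.73

Uncapped assessed value = $501,300 × 0.48 = $240,624
Cap limit = $248,000 × 1.05 = $260,400
Taxable assessed value = min($240,624, $260,400) = $240,624 (cap does not bind)
Transit Authority: $240,624 × 0.0048 = $1,154.9952
City of Calderon: $240,624 × 0.00696 = $1,674.74304
Greystone County: $240,624 × 0.00405 = $974.5272
Linden School District: $240,624 × 0.00811 = $1,951.46064
Total = $5,755.72608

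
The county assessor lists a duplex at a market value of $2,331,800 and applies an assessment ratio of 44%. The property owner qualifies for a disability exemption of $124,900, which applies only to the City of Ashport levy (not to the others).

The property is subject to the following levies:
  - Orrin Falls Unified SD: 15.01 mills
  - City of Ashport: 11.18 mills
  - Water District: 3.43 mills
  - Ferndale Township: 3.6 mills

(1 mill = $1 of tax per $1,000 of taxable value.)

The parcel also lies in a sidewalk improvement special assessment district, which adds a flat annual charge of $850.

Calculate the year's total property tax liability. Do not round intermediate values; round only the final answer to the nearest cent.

Assessed value = $2,331,800 × 0.44 = $1,025,992
Orrin Falls Unified SD: $1,025,992 × 0.01501 = $15,400.13992
City of Ashport: ($1,025,992 − $124,900) × 0.01118 = $901,092 × 0.01118 = $10,074.20856
Water District: $1,025,992 × 0.00343 = $3,519.15256
Ferndale Township: $1,025,992 × 0.0036 = $3,693.5712
Levies subtotal = $32,687.07224
Total = $32,687.07224 + $850 = $33,537.07224

$33,537.07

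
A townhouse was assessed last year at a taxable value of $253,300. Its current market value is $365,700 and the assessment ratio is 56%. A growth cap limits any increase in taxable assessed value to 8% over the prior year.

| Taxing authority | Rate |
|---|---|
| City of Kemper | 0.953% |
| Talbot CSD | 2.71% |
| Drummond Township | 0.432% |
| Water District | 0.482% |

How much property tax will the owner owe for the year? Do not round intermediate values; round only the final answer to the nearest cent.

$9,373.33

Uncapped assessed value = $365,700 × 0.56 = $204,792
Cap limit = $253,300 × 1.08 = $273,564
Taxable assessed value = min($204,792, $273,564) = $204,792 (cap does not bind)
City of Kemper: $204,792 × 0.00953 = $1,951.66776
Talbot CSD: $204,792 × 0.0271 = $5,549.8632
Drummond Township: $204,792 × 0.00432 = $884.70144
Water District: $204,792 × 0.00482 = $987.09744
Total = $9,373.32984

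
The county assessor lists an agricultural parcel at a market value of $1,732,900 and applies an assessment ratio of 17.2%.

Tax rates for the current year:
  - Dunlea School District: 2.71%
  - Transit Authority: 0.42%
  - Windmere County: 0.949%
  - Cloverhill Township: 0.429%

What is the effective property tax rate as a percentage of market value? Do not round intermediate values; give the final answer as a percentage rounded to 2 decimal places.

0.78%

Assessed value = $1,732,900 × 0.172 = $298,058.8
Dunlea School District: $298,058.8 × 0.0271 = $8,077.39348
Transit Authority: $298,058.8 × 0.0042 = $1,251.84696
Windmere County: $298,058.8 × 0.00949 = $2,828.578012
Cloverhill Township: $298,058.8 × 0.00429 = $1,278.672252
Total tax = $13,436.490704
Effective rate = $13,436.490704 ÷ $1,732,900 = 0.78% of market value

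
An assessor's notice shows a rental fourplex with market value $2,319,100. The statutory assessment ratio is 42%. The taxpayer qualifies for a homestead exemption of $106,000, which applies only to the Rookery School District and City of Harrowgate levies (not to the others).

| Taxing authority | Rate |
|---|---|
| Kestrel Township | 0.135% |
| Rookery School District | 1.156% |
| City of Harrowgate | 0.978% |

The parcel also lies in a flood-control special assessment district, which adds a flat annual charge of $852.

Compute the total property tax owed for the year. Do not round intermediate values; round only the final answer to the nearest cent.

Assessed value = $2,319,100 × 0.42 = $974,022
Kestrel Township: $974,022 × 0.00135 = $1,314.9297
Rookery School District: ($974,022 − $106,000) × 0.01156 = $868,022 × 0.01156 = $10,034.33432
City of Harrowgate: ($974,022 − $106,000) × 0.00978 = $868,022 × 0.00978 = $8,489.25516
Levies subtotal = $19,838.51918
Total = $19,838.51918 + $852 = $20,690.51918

$20,690.52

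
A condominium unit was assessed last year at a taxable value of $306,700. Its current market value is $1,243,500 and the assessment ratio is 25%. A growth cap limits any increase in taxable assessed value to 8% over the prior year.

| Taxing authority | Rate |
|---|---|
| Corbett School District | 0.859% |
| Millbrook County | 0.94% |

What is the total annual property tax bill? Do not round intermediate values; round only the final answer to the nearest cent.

$5,592.64

Uncapped assessed value = $1,243,500 × 0.25 = $310,875
Cap limit = $306,700 × 1.08 = $331,236
Taxable assessed value = min($310,875, $331,236) = $310,875 (cap does not bind)
Corbett School District: $310,875 × 0.00859 = $2,670.41625
Millbrook County: $310,875 × 0.0094 = $2,922.225
Total = $5,592.64125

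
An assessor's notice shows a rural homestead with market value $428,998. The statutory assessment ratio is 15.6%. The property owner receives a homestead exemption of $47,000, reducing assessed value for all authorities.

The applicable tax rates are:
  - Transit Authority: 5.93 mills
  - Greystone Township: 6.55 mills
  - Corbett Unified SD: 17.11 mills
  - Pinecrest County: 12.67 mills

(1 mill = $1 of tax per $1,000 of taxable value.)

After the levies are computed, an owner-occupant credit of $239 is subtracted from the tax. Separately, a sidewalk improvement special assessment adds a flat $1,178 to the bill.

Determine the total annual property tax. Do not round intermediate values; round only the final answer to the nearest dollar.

$1,781

Assessed value = $428,998 × 0.156 = $66,923.688
Taxable value = $66,923.688 − $47,000 = $19,923.688
Transit Authority: $19,923.688 × 0.00593 = $118.14746984
Greystone Township: $19,923.688 × 0.00655 = $130.5001564
Corbett Unified SD: $19,923.688 × 0.01711 = $340.89430168
Pinecrest County: $19,923.688 × 0.01267 = $252.43312696
Levies subtotal = $841.97505488
After credit = $841.97505488 − $239 = $602.97505488
Total = $602.97505488 + $1,178 = $1,780.97505488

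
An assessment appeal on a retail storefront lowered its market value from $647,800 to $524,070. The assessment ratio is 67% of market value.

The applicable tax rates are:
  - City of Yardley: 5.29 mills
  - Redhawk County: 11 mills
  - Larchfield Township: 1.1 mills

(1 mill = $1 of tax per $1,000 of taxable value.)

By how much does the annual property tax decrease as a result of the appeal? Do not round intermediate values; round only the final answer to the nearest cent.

Old assessed value = $647,800 × 0.67 = $434,026
New assessed value = $524,070 × 0.67 = $351,126.9
Combined rate = 0.00529 + 0.011 + 0.0011 = 0.01739
Old tax = $434,026 × 0.01739 = $7,547.71214
New tax = $351,126.9 × 0.01739 = $6,106.096791
Reduction = $7,547.71214 − $6,106.096791 = $1,441.615349

$1,441.62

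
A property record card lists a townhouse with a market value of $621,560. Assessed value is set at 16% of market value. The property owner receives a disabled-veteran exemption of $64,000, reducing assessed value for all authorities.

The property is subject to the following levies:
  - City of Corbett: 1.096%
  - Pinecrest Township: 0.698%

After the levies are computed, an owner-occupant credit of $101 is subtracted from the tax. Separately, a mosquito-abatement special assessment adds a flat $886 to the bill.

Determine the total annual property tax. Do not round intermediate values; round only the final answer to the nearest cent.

$1,420.97

Assessed value = $621,560 × 0.16 = $99,449.6
Taxable value = $99,449.6 − $64,000 = $35,449.6
City of Corbett: $35,449.6 × 0.01096 = $388.527616
Pinecrest Township: $35,449.6 × 0.00698 = $247.438208
Levies subtotal = $635.965824
After credit = $635.965824 − $101 = $534.965824
Total = $534.965824 + $886 = $1,420.965824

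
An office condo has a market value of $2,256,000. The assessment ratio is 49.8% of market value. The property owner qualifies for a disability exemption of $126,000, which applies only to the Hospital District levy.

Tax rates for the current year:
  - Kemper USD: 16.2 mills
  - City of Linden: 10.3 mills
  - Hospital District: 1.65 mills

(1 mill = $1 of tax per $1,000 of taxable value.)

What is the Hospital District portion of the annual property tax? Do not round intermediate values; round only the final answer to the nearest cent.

$1,645.86

Assessed value = $2,256,000 × 0.498 = $1,123,488
Hospital District taxable value = $1,123,488 − $126,000 = $997,488
Hospital District levy = $997,488 × 0.00165 = $1,645.8552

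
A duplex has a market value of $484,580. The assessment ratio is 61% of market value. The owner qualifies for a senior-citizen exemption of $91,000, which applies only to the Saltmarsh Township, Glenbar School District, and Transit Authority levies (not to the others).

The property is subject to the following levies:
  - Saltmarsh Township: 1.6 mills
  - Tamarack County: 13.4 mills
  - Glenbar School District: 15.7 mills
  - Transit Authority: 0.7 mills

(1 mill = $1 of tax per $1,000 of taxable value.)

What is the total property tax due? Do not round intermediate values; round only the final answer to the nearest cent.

$7,643.65

Assessed value = $484,580 × 0.61 = $295,593.8
Saltmarsh Township: ($295,593.8 − $91,000) × 0.0016 = $204,593.8 × 0.0016 = $327.35008
Tamarack County: $295,593.8 × 0.0134 = $3,960.95692
Glenbar School District: ($295,593.8 − $91,000) × 0.0157 = $204,593.8 × 0.0157 = $3,212.12266
Transit Authority: ($295,593.8 − $91,000) × 0.0007 = $204,593.8 × 0.0007 = $143.21566
Total = $7,643.64532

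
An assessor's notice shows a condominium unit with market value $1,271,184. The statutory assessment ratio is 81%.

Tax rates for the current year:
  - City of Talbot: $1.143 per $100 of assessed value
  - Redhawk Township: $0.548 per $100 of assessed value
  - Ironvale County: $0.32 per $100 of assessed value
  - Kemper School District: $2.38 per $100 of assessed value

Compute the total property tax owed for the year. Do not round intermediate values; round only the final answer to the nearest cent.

Assessed value = $1,271,184 × 0.81 = $1,029,659.04
City of Talbot: $1,029,659.04 × 0.01143 = $11,769.0028272
Redhawk Township: $1,029,659.04 × 0.00548 = $5,642.5315392
Ironvale County: $1,029,659.04 × 0.0032 = $3,294.908928
Kemper School District: $1,029,659.04 × 0.0238 = $24,505.885152
Total = $11,769.0028272 + $5,642.5315392 + $3,294.908928 + $24,505.885152 = $45,212.3284464

$45,212.33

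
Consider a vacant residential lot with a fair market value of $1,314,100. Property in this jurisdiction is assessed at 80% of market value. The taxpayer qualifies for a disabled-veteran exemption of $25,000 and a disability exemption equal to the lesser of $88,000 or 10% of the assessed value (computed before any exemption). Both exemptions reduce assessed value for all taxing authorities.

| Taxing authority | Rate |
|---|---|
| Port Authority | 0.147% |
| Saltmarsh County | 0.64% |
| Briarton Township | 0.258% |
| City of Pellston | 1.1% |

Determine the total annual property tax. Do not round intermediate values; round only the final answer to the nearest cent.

$20,126.11

Assessed value = $1,314,100 × 0.8 = $1,051,280
Disability exemption = min($88,000, 10% × $1,051,280) = min($88,000, $105,128) = $88,000 (dollar cap binds)
Taxable value = $1,051,280 − $25,000 − $88,000 = $938,280
Port Authority: $938,280 × 0.00147 = $1,379.2716
Saltmarsh County: $938,280 × 0.0064 = $6,004.992
Briarton Township: $938,280 × 0.00258 = $2,420.7624
City of Pellston: $938,280 × 0.011 = $10,321.08
Total = $20,126.106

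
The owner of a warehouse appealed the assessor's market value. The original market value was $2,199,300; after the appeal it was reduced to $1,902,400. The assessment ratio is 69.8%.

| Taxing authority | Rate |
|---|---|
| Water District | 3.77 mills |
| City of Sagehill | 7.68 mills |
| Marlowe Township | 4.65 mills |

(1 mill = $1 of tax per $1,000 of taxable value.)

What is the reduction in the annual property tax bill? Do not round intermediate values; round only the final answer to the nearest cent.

Old assessed value = $2,199,300 × 0.698 = $1,535,111.4
New assessed value = $1,902,400 × 0.698 = $1,327,875.2
Combined rate = 0.00377 + 0.00768 + 0.00465 = 0.0161
Old tax = $1,535,111.4 × 0.0161 = $24,715.29354
New tax = $1,327,875.2 × 0.0161 = $21,378.79072
Reduction = $24,715.29354 − $21,378.79072 = $3,336.50282

$3,336.50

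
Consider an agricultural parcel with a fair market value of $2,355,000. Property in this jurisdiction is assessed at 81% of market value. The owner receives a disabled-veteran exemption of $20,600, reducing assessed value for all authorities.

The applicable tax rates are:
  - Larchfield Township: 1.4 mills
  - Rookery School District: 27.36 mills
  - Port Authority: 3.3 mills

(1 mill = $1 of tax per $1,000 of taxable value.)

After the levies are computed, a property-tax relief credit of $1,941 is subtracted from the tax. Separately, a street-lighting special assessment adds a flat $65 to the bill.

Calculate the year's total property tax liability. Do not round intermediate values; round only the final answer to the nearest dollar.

$58,620

Assessed value = $2,355,000 × 0.81 = $1,907,550
Taxable value = $1,907,550 − $20,600 = $1,886,950
Larchfield Township: $1,886,950 × 0.0014 = $2,641.73
Rookery School District: $1,886,950 × 0.02736 = $51,626.952
Port Authority: $1,886,950 × 0.0033 = $6,226.935
Levies subtotal = $60,495.617
After credit = $60,495.617 − $1,941 = $58,554.617
Total = $58,554.617 + $65 = $58,619.617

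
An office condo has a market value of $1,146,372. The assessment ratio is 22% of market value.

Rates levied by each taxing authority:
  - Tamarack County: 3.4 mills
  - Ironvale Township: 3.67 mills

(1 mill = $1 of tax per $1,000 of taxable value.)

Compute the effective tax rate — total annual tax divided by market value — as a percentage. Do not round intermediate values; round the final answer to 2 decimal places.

Assessed value = $1,146,372 × 0.22 = $252,201.84
Tamarack County: $252,201.84 × 0.0034 = $857.486256
Ironvale Township: $252,201.84 × 0.00367 = $925.5807528
Total tax = $1,783.0670088
Effective rate = $1,783.0670088 ÷ $1,146,372 = 0.16% of market value

0.16%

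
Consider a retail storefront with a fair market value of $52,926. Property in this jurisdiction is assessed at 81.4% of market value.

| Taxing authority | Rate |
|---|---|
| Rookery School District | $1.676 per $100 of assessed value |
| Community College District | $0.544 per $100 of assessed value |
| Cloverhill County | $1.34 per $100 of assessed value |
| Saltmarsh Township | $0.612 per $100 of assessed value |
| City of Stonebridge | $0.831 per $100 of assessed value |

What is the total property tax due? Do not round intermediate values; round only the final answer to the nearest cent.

$2,155.38

Assessed value = $52,926 × 0.814 = $43,081.764
Rookery School District: $43,081.764 × 0.01676 = $722.05036464
Community College District: $43,081.764 × 0.00544 = $234.36479616
Cloverhill County: $43,081.764 × 0.0134 = $577.2956376
Saltmarsh Township: $43,081.764 × 0.00612 = $263.66039568
City of Stonebridge: $43,081.764 × 0.00831 = $358.00945884
Total = $722.05036464 + $234.36479616 + $577.2956376 + $263.66039568 + $358.00945884 = $2,155.38065292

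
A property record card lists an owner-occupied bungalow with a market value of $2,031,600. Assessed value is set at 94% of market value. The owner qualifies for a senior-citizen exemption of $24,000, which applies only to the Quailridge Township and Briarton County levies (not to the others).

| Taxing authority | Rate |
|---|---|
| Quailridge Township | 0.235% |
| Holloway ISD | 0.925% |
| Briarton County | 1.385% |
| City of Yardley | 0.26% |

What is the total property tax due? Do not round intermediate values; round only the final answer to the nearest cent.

$53,178.40

Assessed value = $2,031,600 × 0.94 = $1,909,704
Quailridge Township: ($1,909,704 − $24,000) × 0.00235 = $1,885,704 × 0.00235 = $4,431.4044
Holloway ISD: $1,909,704 × 0.00925 = $17,664.762
Briarton County: ($1,909,704 − $24,000) × 0.01385 = $1,885,704 × 0.01385 = $26,117.0004
City of Yardley: $1,909,704 × 0.0026 = $4,965.2304
Total = $53,178.3972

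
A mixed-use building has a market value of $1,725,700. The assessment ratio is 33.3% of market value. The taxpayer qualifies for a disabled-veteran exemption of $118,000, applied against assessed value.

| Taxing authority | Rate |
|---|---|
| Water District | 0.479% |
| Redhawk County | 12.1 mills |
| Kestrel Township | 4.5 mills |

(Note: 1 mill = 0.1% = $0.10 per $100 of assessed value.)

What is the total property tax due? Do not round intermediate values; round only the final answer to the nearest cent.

$9,767.92

Assessed value = $1,725,700 × 0.333 = $574,658.1
Taxable value = $574,658.1 − $118,000 = $456,658.1
Water District: $456,658.1 × 0.00479 = $2,187.392299
Redhawk County: $456,658.1 × 0.0121 = $5,525.56301
Kestrel Township: $456,658.1 × 0.0045 = $2,054.96145
Total = $9,767.916759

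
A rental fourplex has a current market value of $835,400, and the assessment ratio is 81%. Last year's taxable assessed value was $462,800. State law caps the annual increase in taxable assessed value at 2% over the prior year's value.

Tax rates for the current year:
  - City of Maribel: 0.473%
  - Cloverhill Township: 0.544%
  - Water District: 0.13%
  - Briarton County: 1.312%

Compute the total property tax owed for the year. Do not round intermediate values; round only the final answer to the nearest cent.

$11,607.86

Uncapped assessed value = $835,400 × 0.81 = $676,674
Cap limit = $462,800 × 1.02 = $472,056
Taxable assessed value = min($676,674, $472,056) = $472,056 (cap binds)
City of Maribel: $472,056 × 0.00473 = $2,232.82488
Cloverhill Township: $472,056 × 0.00544 = $2,567.98464
Water District: $472,056 × 0.0013 = $613.6728
Briarton County: $472,056 × 0.01312 = $6,193.37472
Total = $11,607.85704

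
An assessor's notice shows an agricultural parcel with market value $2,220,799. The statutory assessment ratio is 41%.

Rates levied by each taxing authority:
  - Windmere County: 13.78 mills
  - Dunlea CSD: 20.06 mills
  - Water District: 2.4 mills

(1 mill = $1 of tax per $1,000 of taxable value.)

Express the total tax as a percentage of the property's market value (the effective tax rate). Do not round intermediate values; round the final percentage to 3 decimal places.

1.486%

Assessed value = $2,220,799 × 0.41 = $910,527.59
Windmere County: $910,527.59 × 0.01378 = $12,547.0701902
Dunlea CSD: $910,527.59 × 0.02006 = $18,265.1834554
Water District: $910,527.59 × 0.0024 = $2,185.266216
Total tax = $32,997.5198616
Effective rate = $32,997.5198616 ÷ $2,220,799 = 1.486% of market value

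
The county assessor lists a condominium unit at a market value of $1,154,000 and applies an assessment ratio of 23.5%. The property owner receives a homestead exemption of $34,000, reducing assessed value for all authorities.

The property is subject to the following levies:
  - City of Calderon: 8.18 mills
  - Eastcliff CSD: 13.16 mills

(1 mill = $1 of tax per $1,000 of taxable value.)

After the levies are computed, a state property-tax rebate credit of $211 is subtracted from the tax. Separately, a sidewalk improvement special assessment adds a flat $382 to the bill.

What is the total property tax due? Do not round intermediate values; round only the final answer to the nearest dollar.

Assessed value = $1,154,000 × 0.235 = $271,190
Taxable value = $271,190 − $34,000 = $237,190
City of Calderon: $237,190 × 0.00818 = $1,940.2142
Eastcliff CSD: $237,190 × 0.01316 = $3,121.4204
Levies subtotal = $5,061.6346
After credit = $5,061.6346 − $211 = $4,850.6346
Total = $4,850.6346 + $382 = $5,232.6346

$5,233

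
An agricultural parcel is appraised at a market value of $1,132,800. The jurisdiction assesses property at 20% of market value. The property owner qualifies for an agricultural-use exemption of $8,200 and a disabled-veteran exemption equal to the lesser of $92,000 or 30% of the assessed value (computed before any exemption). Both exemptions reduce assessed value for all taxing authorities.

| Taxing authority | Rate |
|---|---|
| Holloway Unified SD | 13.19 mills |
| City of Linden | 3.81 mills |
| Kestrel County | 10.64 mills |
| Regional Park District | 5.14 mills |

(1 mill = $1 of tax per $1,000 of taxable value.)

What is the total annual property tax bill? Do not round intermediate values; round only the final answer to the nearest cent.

$4,929.85

Assessed value = $1,132,800 × 0.2 = $226,560
Disabled-veteran exemption = min($92,000, 30% × $226,560) = min($92,000, $67,968) = $67,968 (percentage binds)
Taxable value = $226,560 − $8,200 − $67,968 = $150,392
Holloway Unified SD: $150,392 × 0.01319 = $1,983.67048
City of Linden: $150,392 × 0.00381 = $572.99352
Kestrel County: $150,392 × 0.01064 = $1,600.17088
Regional Park District: $150,392 × 0.00514 = $773.01488
Total = $4,929.84976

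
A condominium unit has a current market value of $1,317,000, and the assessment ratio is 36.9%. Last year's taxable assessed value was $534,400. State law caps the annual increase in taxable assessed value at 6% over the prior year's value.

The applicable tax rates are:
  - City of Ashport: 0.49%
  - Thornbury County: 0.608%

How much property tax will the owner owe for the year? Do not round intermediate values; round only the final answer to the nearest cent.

Uncapped assessed value = $1,317,000 × 0.369 = $485,973
Cap limit = $534,400 × 1.06 = $566,464
Taxable assessed value = min($485,973, $566,464) = $485,973 (cap does not bind)
City of Ashport: $485,973 × 0.0049 = $2,381.2677
Thornbury County: $485,973 × 0.00608 = $2,954.71584
Total = $5,335.98354

$5,335.98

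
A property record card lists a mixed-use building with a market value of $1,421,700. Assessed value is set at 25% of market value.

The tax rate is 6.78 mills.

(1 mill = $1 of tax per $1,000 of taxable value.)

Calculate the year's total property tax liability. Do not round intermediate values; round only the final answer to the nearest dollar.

$2,410

Assessed value = $1,421,700 × 0.25 = $355,425
Tax = $355,425 × 0.00678 = $2,409.7815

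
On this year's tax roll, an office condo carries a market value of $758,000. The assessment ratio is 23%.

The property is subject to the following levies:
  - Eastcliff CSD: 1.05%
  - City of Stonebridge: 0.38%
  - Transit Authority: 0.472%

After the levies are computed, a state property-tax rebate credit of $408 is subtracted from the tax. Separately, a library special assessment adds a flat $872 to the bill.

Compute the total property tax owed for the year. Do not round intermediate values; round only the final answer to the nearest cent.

Assessed value = $758,000 × 0.23 = $174,340
Eastcliff CSD: $174,340 × 0.0105 = $1,830.57
City of Stonebridge: $174,340 × 0.0038 = $662.492
Transit Authority: $174,340 × 0.00472 = $822.8848
Levies subtotal = $3,315.9468
After credit = $3,315.9468 − $408 = $2,907.9468
Total = $2,907.9468 + $872 = $3,779.9468

$3,779.95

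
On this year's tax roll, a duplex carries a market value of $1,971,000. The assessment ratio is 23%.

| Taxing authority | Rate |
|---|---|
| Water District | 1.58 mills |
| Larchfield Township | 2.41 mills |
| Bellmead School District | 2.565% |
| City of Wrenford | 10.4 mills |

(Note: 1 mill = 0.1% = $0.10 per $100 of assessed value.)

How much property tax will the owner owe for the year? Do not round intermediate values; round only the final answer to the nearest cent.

Assessed value = $1,971,000 × 0.23 = $453,330
Water District: $453,330 × 0.00158 = $716.2614
Larchfield Township: $453,330 × 0.00241 = $1,092.5253
Bellmead School District: $453,330 × 0.02565 = $11,627.9145
City of Wrenford: $453,330 × 0.0104 = $4,714.632
Total = $18,151.3332

$18,151.33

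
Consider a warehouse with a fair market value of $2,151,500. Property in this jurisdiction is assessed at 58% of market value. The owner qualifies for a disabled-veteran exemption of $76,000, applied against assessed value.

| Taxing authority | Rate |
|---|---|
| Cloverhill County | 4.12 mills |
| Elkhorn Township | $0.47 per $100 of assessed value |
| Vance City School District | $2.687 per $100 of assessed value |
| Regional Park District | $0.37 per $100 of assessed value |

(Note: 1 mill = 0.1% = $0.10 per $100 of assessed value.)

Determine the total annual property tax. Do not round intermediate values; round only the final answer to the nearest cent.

$46,159.96

Assessed value = $2,151,500 × 0.58 = $1,247,870
Taxable value = $1,247,870 − $76,000 = $1,171,870
Cloverhill County: $1,171,870 × 0.00412 = $4,828.1044
Elkhorn Township: $1,171,870 × 0.0047 = $5,507.789
Vance City School District: $1,171,870 × 0.02687 = $31,488.1469
Regional Park District: $1,171,870 × 0.0037 = $4,335.919
Total = $46,159.9593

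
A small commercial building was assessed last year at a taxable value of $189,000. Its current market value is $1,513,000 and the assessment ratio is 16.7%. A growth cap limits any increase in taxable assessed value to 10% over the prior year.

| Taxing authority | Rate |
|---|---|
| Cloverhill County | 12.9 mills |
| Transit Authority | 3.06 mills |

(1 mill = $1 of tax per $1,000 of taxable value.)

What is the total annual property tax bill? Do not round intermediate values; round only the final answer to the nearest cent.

$3,318.08

Uncapped assessed value = $1,513,000 × 0.167 = $252,671
Cap limit = $189,000 × 1.1 = $207,900
Taxable assessed value = min($252,671, $207,900) = $207,900 (cap binds)
Cloverhill County: $207,900 × 0.0129 = $2,681.91
Transit Authority: $207,900 × 0.00306 = $636.174
Total = $3,318.084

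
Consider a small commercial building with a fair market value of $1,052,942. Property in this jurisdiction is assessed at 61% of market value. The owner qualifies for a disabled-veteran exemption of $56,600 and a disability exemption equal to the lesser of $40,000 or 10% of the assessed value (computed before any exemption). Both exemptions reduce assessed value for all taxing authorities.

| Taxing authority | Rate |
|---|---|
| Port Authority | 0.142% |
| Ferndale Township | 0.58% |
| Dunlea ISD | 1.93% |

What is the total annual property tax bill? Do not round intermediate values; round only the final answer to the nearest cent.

Assessed value = $1,052,942 × 0.61 = $642,294.62
Disability exemption = min($40,000, 10% × $642,294.62) = min($40,000, $64,229.462) = $40,000 (dollar cap binds)
Taxable value = $642,294.62 − $56,600 − $40,000 = $545,694.62
Port Authority: $545,694.62 × 0.00142 = $774.8863604
Ferndale Township: $545,694.62 × 0.0058 = $3,165.028796
Dunlea ISD: $545,694.62 × 0.0193 = $10,531.906166
Total = $14,471.8213224

$14,471.82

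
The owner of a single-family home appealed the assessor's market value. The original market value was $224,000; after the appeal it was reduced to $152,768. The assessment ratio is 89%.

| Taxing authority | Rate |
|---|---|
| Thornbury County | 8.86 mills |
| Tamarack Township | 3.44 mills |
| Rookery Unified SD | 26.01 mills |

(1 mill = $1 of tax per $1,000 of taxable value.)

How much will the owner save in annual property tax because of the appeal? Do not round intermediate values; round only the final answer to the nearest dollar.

$2,429

Old assessed value = $224,000 × 0.89 = $199,360
New assessed value = $152,768 × 0.89 = $135,963.52
Combined rate = 0.00886 + 0.00344 + 0.02601 = 0.03831
Old tax = $199,360 × 0.03831 = $7,637.4816
New tax = $135,963.52 × 0.03831 = $5,208.7624512
Reduction = $7,637.4816 − $5,208.7624512 = $2,428.7191488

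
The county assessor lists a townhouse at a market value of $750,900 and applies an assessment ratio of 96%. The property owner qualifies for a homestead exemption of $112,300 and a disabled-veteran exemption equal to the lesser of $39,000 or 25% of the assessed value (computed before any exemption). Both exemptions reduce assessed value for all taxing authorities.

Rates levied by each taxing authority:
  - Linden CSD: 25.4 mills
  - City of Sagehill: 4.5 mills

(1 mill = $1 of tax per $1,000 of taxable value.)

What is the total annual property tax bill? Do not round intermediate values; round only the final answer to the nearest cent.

$17,029.96

Assessed value = $750,900 × 0.96 = $720,864
Disabled-veteran exemption = min($39,000, 25% × $720,864) = min($39,000, $180,216) = $39,000 (dollar cap binds)
Taxable value = $720,864 − $112,300 − $39,000 = $569,564
Linden CSD: $569,564 × 0.0254 = $14,466.9256
City of Sagehill: $569,564 × 0.0045 = $2,563.038
Total = $17,029.9636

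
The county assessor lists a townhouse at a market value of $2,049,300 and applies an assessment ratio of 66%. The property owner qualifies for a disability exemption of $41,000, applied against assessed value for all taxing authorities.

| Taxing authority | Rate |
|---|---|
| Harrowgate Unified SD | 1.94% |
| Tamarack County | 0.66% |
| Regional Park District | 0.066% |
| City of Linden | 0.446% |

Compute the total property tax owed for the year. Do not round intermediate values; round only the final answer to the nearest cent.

Assessed value = $2,049,300 × 0.66 = $1,352,538
Taxable value = $1,352,538 − $41,000 = $1,311,538
Harrowgate Unified SD: $1,311,538 × 0.0194 = $25,443.8372
Tamarack County: $1,311,538 × 0.0066 = $8,656.1508
Regional Park District: $1,311,538 × 0.00066 = $865.61508
City of Linden: $1,311,538 × 0.00446 = $5,849.45948
Total = $25,443.8372 + $8,656.1508 + $865.61508 + $5,849.45948 = $40,815.06256

$40,815.06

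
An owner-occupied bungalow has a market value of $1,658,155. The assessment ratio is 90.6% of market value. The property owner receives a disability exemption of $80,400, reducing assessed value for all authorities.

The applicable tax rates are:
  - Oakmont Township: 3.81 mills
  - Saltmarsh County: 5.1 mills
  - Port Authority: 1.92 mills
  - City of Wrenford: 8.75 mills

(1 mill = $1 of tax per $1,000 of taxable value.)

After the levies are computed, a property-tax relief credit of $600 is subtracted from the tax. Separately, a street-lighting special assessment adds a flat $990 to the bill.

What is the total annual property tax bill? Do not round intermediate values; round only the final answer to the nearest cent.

Assessed value = $1,658,155 × 0.906 = $1,502,288.43
Taxable value = $1,502,288.43 − $80,400 = $1,421,888.43
Oakmont Township: $1,421,888.43 × 0.00381 = $5,417.3949183
Saltmarsh County: $1,421,888.43 × 0.0051 = $7,251.630993
Port Authority: $1,421,888.43 × 0.00192 = $2,730.0257856
City of Wrenford: $1,421,888.43 × 0.00875 = $12,441.5237625
Levies subtotal = $27,840.5754594
After credit = $27,840.5754594 − $600 = $27,240.5754594
Total = $27,240.5754594 + $990 = $28,230.5754594

$28,230.58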